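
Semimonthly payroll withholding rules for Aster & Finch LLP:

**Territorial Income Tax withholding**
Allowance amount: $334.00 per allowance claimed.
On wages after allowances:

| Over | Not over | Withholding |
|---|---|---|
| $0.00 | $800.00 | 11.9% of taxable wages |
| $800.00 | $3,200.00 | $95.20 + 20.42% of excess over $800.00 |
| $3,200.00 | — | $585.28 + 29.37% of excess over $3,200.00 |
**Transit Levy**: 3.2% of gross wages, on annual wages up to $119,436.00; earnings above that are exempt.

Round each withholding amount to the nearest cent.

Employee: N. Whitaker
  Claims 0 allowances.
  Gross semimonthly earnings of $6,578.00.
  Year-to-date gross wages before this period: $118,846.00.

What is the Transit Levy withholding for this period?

Transit Levy: cap $119,436.00 − YTD $118,846.00 = $590.00 subject; 3.2% × $590.00 = $18.88

$18.88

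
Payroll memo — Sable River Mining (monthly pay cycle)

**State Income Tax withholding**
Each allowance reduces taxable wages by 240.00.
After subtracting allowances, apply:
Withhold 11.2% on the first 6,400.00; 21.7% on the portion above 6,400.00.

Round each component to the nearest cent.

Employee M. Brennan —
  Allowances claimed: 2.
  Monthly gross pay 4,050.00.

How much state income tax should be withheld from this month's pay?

State Income Tax: taxable = 4,050.00 − 2×240.00 = 3,570.00
  11.2% × 3,570.00 = 399.84

399.84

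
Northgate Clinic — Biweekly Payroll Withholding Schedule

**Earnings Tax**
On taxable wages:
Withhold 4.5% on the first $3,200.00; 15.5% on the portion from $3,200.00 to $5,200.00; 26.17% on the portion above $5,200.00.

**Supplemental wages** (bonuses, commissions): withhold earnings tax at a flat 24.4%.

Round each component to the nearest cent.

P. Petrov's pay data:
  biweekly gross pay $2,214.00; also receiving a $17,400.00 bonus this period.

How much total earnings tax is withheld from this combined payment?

$4,345.23

Earnings Tax: taxable = $2,214.00
  4.5% × $2,214.00 = $99.63
Supplemental (24.4% flat on bonus): 24.4% × $17,400.00 = $4,245.60
Total earnings tax: $99.63 + $4,245.60 = $4,345.23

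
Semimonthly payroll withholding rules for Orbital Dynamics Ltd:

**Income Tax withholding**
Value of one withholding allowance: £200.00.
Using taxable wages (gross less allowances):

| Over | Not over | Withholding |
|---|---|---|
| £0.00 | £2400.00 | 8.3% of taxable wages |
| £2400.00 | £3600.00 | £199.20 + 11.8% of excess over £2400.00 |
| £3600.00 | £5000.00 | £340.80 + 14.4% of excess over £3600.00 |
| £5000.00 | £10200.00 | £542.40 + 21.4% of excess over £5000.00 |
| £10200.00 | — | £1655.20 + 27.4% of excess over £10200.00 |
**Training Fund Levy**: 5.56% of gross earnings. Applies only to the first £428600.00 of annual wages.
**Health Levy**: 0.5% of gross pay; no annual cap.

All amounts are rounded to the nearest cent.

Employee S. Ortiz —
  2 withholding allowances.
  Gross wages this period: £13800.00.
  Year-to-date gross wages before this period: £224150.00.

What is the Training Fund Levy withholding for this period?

£767.28

Training Fund Levy: 5.56% × £13800.00 = £767.28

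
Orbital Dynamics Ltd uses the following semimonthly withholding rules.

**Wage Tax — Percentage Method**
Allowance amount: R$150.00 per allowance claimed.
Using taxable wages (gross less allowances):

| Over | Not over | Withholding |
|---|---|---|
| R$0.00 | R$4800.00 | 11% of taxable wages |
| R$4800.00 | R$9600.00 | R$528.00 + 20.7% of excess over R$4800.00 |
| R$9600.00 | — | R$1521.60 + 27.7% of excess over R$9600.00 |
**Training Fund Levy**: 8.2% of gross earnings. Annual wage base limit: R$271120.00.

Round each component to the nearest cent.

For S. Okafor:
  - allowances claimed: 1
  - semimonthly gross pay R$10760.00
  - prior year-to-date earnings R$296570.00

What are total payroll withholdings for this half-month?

Wage Tax: taxable = R$10760.00 − 1×R$150.00 = R$10610.00
  R$1521.60 + 27.7% × (R$10610.00 − R$9600.00) = R$1521.60 + 27.7% × R$1010.00 = R$1801.37
Training Fund Levy: YTD R$296570.00 ≥ cap R$271120.00 → R$0.00
Total: R$1801.37 + R$0.00 = R$1801.37

R$1801.37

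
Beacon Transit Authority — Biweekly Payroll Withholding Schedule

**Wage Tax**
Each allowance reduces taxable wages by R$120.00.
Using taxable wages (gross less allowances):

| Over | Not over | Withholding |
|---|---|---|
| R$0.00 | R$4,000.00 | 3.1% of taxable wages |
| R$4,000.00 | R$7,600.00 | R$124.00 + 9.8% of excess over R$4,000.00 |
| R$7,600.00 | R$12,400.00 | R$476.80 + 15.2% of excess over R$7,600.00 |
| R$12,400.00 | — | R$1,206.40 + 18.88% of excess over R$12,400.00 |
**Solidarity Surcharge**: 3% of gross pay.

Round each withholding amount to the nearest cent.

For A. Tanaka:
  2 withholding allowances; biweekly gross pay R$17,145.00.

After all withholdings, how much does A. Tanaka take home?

R$14,573.71

Wage Tax: taxable = R$17,145.00 − 2×R$120.00 = R$16,905.00
  R$1,206.40 + 18.88% × (R$16,905.00 − R$12,400.00) = R$1,206.40 + 18.88% × R$4,505.00 = R$2,056.94
Solidarity Surcharge: 3% × R$17,145.00 = R$514.35
Total withheld: R$2,056.94 + R$514.35 = R$2,571.29
Net pay: R$17,145.00 − R$2,571.29 = R$14,573.71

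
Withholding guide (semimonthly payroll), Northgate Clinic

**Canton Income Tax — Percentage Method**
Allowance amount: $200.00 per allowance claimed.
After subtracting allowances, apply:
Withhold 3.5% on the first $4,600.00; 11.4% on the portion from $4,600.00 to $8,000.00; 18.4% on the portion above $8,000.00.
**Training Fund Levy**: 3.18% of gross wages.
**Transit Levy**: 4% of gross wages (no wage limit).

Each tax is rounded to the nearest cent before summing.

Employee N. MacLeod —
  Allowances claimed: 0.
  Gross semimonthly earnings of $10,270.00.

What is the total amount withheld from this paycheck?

$1,703.67

Canton Income Tax: taxable = $10,270.00
  $548.60 + 18.4% × ($10,270.00 − $8,000.00) = $548.60 + 18.4% × $2,270.00 = $966.28
Training Fund Levy: 3.18% × $10,270.00 = $326.59
Transit Levy: 4% × $10,270.00 = $410.80
Total: $966.28 + $326.59 + $410.80 = $1,703.67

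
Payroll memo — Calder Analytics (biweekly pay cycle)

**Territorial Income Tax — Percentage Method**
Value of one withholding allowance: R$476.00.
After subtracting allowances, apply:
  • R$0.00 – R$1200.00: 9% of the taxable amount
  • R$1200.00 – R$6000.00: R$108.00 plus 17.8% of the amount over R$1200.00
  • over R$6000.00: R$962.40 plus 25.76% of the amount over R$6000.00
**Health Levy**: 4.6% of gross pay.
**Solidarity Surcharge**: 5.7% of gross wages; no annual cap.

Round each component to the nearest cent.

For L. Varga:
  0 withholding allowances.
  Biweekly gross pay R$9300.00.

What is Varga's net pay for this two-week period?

R$6529.62

Territorial Income Tax: taxable = R$9300.00
  R$962.40 + 25.76% × (R$9300.00 − R$6000.00) = R$962.40 + 25.76% × R$3300.00 = R$1812.48
Health Levy: 4.6% × R$9300.00 = R$427.80
Solidarity Surcharge: 5.7% × R$9300.00 = R$530.10
Total withheld: R$1812.48 + R$427.80 + R$530.10 = R$2770.38
Net pay: R$9300.00 − R$2770.38 = R$6529.62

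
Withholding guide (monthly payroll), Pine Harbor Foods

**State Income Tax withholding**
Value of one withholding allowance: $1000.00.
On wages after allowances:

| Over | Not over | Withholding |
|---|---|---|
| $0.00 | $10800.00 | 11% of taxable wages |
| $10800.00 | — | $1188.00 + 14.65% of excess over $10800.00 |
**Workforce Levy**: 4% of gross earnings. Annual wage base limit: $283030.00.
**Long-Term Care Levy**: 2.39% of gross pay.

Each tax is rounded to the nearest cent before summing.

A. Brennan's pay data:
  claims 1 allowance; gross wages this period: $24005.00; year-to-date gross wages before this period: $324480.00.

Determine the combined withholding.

$3549.75

State Income Tax: taxable = $24005.00 − 1×$1000.00 = $23005.00
  $1188.00 + 14.65% × ($23005.00 − $10800.00) = $1188.00 + 14.65% × $12205.00 = $2976.03
Workforce Levy: YTD $324480.00 ≥ cap $283030.00 → $0.00
Long-Term Care Levy: 2.39% × $24005.00 = $573.72
Total: $2976.03 + $0.00 + $573.72 = $3549.75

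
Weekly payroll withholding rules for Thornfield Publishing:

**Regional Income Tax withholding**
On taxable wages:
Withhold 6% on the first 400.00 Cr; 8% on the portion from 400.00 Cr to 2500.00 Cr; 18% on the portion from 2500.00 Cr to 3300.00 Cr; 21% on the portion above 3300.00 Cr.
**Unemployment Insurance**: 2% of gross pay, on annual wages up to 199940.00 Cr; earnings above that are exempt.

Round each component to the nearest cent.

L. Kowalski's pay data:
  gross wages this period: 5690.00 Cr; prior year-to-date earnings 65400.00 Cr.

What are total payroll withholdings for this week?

Regional Income Tax: taxable = 5690.00 Cr
  336.00 Cr + 21% × (5690.00 Cr − 3300.00 Cr) = 336.00 Cr + 21% × 2390.00 Cr = 837.90 Cr
Unemployment Insurance: 2% × 5690.00 Cr = 113.80 Cr
Total: 837.90 Cr + 113.80 Cr = 951.70 Cr

951.70 Cr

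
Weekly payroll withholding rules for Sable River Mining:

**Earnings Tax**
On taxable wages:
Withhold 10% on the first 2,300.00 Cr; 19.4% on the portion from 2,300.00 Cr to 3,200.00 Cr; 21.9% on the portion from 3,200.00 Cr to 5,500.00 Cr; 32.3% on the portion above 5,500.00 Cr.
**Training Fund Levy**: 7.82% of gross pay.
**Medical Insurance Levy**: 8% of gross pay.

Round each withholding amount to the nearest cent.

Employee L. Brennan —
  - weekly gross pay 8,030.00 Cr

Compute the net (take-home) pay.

Earnings Tax: taxable = 8,030.00 Cr
  908.30 Cr + 32.3% × (8,030.00 Cr − 5,500.00 Cr) = 908.30 Cr + 32.3% × 2,530.00 Cr = 1,725.49 Cr
Training Fund Levy: 7.82% × 8,030.00 Cr = 627.95 Cr
Medical Insurance Levy: 8% × 8,030.00 Cr = 642.40 Cr
Total withheld: 1,725.49 Cr + 627.95 Cr + 642.40 Cr = 2,995.84 Cr
Net pay: 8,030.00 Cr − 2,995.84 Cr = 5,034.16 Cr

5,034.16 Cr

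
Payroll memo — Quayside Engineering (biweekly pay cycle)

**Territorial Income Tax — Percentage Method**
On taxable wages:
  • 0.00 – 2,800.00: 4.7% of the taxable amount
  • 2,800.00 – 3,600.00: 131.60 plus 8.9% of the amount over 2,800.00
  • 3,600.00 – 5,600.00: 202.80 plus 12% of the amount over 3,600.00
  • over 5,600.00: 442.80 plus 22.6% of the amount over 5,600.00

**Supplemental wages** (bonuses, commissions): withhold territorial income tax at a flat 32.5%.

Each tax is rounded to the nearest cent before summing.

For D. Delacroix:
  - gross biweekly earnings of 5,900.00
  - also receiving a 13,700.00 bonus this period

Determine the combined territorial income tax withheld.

Territorial Income Tax: taxable = 5,900.00
  442.80 + 22.6% × (5,900.00 − 5,600.00) = 442.80 + 22.6% × 300.00 = 510.60
Supplemental (32.5% flat on bonus): 32.5% × 13,700.00 = 4,452.50
Total territorial income tax: 510.60 + 4,452.50 = 4,963.10

4,963.10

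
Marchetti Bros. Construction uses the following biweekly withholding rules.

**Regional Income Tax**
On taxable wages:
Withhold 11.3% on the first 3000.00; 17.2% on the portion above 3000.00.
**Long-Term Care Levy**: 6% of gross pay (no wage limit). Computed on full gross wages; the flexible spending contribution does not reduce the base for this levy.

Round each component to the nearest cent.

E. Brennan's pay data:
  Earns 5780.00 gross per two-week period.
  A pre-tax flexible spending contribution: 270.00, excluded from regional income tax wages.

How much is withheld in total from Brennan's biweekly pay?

1117.52

Regional Income Tax: taxable = 5780.00 − 270.00 = 5510.00
  339.00 + 17.2% × (5510.00 − 3000.00) = 339.00 + 17.2% × 2510.00 = 770.72
Long-Term Care Levy: 6% × 5780.00 = 346.80
Total: 770.72 + 346.80 = 1117.52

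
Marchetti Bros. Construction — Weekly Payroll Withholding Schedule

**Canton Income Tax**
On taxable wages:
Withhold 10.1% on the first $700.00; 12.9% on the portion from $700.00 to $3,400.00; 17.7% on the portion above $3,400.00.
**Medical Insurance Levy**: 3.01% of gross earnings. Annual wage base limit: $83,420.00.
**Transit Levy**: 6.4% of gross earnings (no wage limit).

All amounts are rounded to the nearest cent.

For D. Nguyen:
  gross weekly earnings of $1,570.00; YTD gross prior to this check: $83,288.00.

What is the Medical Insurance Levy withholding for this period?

Medical Insurance Levy: cap $83,420.00 − YTD $83,288.00 = $132.00 subject; 3.01% × $132.00 = $3.97

$3.97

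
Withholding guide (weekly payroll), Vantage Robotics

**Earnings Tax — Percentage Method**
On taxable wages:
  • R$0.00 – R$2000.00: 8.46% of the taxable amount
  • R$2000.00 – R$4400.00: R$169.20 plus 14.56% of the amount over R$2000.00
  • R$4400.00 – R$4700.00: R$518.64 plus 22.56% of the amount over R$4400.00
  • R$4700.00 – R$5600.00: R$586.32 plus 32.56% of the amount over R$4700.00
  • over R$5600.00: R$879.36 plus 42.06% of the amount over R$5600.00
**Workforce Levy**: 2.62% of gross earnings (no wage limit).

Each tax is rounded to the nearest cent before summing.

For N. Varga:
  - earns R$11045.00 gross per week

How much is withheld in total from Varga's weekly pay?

Earnings Tax: taxable = R$11045.00
  R$879.36 + 42.06% × (R$11045.00 − R$5600.00) = R$879.36 + 42.06% × R$5445.00 = R$3169.53
Workforce Levy: 2.62% × R$11045.00 = R$289.38
Total: R$3169.53 + R$289.38 = R$3458.91

R$3458.91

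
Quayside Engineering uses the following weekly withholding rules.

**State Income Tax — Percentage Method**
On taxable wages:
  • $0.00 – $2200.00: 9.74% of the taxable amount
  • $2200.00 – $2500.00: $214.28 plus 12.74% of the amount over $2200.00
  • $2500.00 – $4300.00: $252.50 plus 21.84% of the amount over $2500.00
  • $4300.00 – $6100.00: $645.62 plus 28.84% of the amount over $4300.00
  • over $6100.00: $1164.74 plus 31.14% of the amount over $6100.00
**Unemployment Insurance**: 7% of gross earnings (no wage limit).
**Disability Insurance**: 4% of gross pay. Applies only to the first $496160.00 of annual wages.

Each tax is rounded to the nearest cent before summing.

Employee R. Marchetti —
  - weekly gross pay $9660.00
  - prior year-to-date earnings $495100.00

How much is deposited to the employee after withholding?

$6668.08

State Income Tax: taxable = $9660.00
  $1164.74 + 31.14% × ($9660.00 − $6100.00) = $1164.74 + 31.14% × $3560.00 = $2273.32
Unemployment Insurance: 7% × $9660.00 = $676.20
Disability Insurance: cap $496160.00 − YTD $495100.00 = $1060.00 subject; 4% × $1060.00 = $42.40
Total withheld: $2273.32 + $676.20 + $42.40 = $2991.92
Net pay: $9660.00 − $2991.92 = $6668.08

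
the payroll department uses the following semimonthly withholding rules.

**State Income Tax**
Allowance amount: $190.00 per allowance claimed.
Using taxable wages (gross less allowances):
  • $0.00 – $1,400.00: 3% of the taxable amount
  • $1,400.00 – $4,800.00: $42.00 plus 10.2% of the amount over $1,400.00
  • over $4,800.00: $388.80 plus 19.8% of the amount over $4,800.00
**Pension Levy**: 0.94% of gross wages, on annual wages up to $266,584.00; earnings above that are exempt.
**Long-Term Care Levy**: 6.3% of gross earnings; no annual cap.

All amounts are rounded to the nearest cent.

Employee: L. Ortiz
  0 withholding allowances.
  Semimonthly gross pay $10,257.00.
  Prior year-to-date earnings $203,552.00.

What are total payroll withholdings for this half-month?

State Income Tax: taxable = $10,257.00
  $388.80 + 19.8% × ($10,257.00 − $4,800.00) = $388.80 + 19.8% × $5,457.00 = $1,469.29
Pension Levy: 0.94% × $10,257.00 = $96.42
Long-Term Care Levy: 6.3% × $10,257.00 = $646.19
Total: $1,469.29 + $96.42 + $646.19 = $2,211.90

$2,211.90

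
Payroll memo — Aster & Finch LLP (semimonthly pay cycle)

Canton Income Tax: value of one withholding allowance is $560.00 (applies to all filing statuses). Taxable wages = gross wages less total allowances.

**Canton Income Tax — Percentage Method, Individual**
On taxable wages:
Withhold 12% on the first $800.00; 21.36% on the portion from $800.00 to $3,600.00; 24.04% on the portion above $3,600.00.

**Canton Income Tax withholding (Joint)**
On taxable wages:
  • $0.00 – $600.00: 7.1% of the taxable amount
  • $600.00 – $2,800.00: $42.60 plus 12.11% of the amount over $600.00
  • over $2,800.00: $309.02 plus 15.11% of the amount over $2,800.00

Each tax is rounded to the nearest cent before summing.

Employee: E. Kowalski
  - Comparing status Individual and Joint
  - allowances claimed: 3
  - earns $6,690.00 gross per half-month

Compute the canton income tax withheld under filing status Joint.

Canton Income Tax (Joint): taxable = $6,690.00 − 3×$560.00 = $5,010.00
  $309.02 + 15.11% × ($5,010.00 − $2,800.00) = $309.02 + 15.11% × $2,210.00 = $642.95

$642.95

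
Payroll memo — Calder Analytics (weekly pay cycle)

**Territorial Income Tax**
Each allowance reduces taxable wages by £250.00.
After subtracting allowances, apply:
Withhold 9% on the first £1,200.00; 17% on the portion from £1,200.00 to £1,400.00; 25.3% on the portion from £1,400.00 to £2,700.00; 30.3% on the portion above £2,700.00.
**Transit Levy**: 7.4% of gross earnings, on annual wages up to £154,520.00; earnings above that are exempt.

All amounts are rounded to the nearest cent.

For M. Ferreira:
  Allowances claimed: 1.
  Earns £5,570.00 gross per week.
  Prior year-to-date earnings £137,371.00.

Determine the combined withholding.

£1,676.94

Territorial Income Tax: taxable = £5,570.00 − 1×£250.00 = £5,320.00
  £470.90 + 30.3% × (£5,320.00 − £2,700.00) = £470.90 + 30.3% × £2,620.00 = £1,264.76
Transit Levy: 7.4% × £5,570.00 = £412.18
Total: £1,264.76 + £412.18 = £1,676.94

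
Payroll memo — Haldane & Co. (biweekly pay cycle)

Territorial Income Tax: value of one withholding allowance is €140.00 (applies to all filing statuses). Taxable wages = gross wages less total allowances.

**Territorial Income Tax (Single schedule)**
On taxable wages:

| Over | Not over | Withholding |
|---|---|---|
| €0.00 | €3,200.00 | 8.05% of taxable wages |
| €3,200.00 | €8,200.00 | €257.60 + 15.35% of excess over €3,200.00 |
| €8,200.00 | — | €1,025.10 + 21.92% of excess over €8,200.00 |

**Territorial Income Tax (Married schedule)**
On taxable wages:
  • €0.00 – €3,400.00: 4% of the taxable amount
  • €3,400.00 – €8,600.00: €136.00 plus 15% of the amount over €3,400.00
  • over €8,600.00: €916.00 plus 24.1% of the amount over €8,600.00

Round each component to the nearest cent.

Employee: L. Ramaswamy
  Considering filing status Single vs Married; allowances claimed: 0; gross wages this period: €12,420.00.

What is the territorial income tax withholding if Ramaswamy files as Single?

Territorial Income Tax (Single): taxable = €12,420.00
  €1,025.10 + 21.92% × (€12,420.00 − €8,200.00) = €1,025.10 + 21.92% × €4,220.00 = €1,950.12

€1,950.12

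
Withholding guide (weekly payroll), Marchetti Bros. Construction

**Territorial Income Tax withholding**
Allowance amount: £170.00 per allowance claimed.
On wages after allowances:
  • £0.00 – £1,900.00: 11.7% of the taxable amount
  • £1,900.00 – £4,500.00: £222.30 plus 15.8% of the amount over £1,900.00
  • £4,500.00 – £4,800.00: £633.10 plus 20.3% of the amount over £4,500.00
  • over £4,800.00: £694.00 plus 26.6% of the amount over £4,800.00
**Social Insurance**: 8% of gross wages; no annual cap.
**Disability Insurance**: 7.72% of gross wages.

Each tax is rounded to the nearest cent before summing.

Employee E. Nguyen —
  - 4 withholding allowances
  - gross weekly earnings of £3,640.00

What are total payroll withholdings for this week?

Territorial Income Tax: taxable = £3,640.00 − 4×£170.00 = £2,960.00
  £222.30 + 15.8% × (£2,960.00 − £1,900.00) = £222.30 + 15.8% × £1,060.00 = £389.78
Social Insurance: 8% × £3,640.00 = £291.20
Disability Insurance: 7.72% × £3,640.00 = £281.01
Total: £389.78 + £291.20 + £281.01 = £961.99

£961.99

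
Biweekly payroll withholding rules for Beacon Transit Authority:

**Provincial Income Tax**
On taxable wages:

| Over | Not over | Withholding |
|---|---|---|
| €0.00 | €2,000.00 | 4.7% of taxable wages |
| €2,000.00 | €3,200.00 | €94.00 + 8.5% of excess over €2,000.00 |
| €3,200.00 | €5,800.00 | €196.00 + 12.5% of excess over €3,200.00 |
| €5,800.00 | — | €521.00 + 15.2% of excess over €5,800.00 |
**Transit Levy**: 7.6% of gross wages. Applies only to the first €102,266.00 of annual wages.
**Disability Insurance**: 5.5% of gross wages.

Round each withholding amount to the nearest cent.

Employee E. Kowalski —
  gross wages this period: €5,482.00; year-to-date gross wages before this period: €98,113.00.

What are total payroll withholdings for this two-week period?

Provincial Income Tax: taxable = €5,482.00
  €196.00 + 12.5% × (€5,482.00 − €3,200.00) = €196.00 + 12.5% × €2,282.00 = €481.25
Transit Levy: cap €102,266.00 − YTD €98,113.00 = €4,153.00 subject; 7.6% × €4,153.00 = €315.63
Disability Insurance: 5.5% × €5,482.00 = €301.51
Total: €481.25 + €315.63 + €301.51 = €1,098.39

€1,098.39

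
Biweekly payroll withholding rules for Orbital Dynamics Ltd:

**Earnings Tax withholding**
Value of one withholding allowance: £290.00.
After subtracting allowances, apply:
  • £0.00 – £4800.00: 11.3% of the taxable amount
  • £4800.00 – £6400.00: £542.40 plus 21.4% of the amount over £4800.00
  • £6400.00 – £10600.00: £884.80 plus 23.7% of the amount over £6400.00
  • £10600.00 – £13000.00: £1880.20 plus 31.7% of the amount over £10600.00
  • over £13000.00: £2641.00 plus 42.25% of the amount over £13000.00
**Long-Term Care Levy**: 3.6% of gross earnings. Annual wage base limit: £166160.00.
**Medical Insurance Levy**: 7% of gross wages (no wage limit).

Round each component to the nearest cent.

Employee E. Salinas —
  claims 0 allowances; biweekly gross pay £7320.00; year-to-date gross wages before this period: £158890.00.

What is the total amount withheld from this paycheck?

Earnings Tax: taxable = £7320.00
  £884.80 + 23.7% × (£7320.00 − £6400.00) = £884.80 + 23.7% × £920.00 = £1102.84
Long-Term Care Levy: cap £166160.00 − YTD £158890.00 = £7270.00 subject; 3.6% × £7270.00 = £261.72
Medical Insurance Levy: 7% × £7320.00 = £512.40
Total: £1102.84 + £261.72 + £512.40 = £1876.96

£1876.96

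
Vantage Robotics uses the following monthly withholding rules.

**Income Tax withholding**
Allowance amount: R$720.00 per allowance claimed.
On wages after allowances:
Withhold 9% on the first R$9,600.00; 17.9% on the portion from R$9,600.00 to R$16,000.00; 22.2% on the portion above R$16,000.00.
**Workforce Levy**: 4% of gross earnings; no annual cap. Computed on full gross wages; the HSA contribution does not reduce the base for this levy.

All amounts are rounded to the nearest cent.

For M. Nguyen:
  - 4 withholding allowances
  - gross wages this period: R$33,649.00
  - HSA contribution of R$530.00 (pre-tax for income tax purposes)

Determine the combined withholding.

Income Tax: taxable = R$33,649.00 − R$530.00 − 4×R$720.00 = R$30,239.00
  R$2,009.60 + 22.2% × (R$30,239.00 − R$16,000.00) = R$2,009.60 + 22.2% × R$14,239.00 = R$5,170.66
Workforce Levy: 4% × R$33,649.00 = R$1,345.96
Total: R$5,170.66 + R$1,345.96 = R$6,516.62

R$6,516.62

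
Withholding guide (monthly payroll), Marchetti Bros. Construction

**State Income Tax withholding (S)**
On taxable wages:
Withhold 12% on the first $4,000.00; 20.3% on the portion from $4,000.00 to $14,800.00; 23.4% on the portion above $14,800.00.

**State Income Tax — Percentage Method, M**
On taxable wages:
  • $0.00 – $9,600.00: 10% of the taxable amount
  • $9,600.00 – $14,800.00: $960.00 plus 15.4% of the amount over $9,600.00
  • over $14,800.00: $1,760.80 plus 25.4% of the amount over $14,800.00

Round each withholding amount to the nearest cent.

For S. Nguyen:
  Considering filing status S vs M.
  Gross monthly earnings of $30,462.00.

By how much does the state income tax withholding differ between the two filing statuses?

State Income Tax (S): taxable = $30,462.00
  $2,672.40 + 23.4% × ($30,462.00 − $14,800.00) = $2,672.40 + 23.4% × $15,662.00 = $6,337.31
State Income Tax (M): taxable = $30,462.00
  $1,760.80 + 25.4% × ($30,462.00 − $14,800.00) = $1,760.80 + 25.4% × $15,662.00 = $5,738.95
Difference: |$6,337.31 − $5,738.95| = $598.36 (higher under S)

$598.36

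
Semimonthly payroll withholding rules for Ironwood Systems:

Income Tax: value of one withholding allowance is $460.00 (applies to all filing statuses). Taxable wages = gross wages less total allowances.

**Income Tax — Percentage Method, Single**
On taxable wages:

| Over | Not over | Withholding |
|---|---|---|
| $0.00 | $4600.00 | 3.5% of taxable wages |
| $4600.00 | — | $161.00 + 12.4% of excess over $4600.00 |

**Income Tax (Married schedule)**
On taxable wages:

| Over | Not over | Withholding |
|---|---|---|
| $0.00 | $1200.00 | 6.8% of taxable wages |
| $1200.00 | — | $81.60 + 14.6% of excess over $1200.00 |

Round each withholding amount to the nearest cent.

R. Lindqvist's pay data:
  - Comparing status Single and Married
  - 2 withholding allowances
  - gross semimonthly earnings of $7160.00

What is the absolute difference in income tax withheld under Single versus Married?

$453.08

Income Tax (Single): taxable = $7160.00 − 2×$460.00 = $6240.00
  $161.00 + 12.4% × ($6240.00 − $4600.00) = $161.00 + 12.4% × $1640.00 = $364.36
Income Tax (Married): taxable = $7160.00 − 2×$460.00 = $6240.00
  $81.60 + 14.6% × ($6240.00 − $1200.00) = $81.60 + 14.6% × $5040.00 = $817.44
Difference: |$364.36 − $817.44| = $453.08 (higher under Married)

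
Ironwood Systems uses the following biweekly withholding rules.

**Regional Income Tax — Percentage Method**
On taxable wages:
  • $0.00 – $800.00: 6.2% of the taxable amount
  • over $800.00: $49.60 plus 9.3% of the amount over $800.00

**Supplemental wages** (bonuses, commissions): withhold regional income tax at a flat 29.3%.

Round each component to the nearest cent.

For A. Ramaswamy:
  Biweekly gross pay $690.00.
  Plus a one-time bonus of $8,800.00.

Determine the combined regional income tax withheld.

Regional Income Tax: taxable = $690.00
  6.2% × $690.00 = $42.78
Supplemental (29.3% flat on bonus): 29.3% × $8,800.00 = $2,578.40
Total regional income tax: $42.78 + $2,578.40 = $2,621.18

$2,621.18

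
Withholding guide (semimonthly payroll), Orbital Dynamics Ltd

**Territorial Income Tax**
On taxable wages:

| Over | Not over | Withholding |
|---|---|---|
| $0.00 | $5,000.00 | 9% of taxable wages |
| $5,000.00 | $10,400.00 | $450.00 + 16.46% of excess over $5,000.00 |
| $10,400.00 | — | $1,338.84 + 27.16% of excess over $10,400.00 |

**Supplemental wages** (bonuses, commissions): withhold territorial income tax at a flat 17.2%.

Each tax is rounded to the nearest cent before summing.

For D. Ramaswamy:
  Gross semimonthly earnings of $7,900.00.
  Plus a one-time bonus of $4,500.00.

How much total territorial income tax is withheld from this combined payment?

$1,701.34

Territorial Income Tax: taxable = $7,900.00
  $450.00 + 16.46% × ($7,900.00 − $5,000.00) = $450.00 + 16.46% × $2,900.00 = $927.34
Supplemental (17.2% flat on bonus): 17.2% × $4,500.00 = $774.00
Total territorial income tax: $927.34 + $774.00 = $1,701.34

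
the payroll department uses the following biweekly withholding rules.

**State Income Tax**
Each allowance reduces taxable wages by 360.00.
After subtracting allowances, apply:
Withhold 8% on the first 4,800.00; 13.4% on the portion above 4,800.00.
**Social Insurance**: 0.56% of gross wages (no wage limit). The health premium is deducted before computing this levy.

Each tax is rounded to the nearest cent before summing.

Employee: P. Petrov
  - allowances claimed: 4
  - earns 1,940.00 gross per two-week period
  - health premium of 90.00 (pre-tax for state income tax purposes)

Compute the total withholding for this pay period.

43.16

State Income Tax: taxable = 1,940.00 − 90.00 − 4×360.00 = 410.00
  8% × 410.00 = 32.80
Social Insurance: 0.56% × 1,850.00 = 10.36
Total: 32.80 + 10.36 = 43.16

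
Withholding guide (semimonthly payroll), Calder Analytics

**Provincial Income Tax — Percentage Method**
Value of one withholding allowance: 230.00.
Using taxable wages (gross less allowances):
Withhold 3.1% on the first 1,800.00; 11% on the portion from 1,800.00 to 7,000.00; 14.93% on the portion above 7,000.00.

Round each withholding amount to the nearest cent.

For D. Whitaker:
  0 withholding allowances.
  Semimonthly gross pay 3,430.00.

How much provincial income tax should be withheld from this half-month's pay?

Provincial Income Tax: taxable = 3,430.00
  55.80 + 11% × (3,430.00 − 1,800.00) = 55.80 + 11% × 1,630.00 = 235.10

235.10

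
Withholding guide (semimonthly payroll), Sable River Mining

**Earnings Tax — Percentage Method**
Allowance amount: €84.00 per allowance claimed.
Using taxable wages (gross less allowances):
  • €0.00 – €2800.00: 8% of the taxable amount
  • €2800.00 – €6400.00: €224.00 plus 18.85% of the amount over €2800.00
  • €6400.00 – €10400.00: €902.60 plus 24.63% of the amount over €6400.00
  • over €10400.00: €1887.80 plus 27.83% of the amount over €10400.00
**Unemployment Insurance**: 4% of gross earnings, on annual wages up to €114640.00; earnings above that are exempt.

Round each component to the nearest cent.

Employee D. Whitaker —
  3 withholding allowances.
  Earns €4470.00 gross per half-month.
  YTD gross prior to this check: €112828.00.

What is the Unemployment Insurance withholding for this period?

€72.48

Unemployment Insurance: cap €114640.00 − YTD €112828.00 = €1812.00 subject; 4% × €1812.00 = €72.48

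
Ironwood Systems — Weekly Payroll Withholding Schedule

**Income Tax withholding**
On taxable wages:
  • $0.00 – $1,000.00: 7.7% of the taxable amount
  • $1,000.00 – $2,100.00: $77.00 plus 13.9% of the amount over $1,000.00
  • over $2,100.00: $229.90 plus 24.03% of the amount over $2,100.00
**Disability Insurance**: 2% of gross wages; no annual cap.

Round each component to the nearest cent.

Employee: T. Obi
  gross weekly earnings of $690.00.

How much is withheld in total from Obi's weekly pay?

Income Tax: taxable = $690.00
  7.7% × $690.00 = $53.13
Disability Insurance: 2% × $690.00 = $13.80
Total: $53.13 + $13.80 = $66.93

$66.93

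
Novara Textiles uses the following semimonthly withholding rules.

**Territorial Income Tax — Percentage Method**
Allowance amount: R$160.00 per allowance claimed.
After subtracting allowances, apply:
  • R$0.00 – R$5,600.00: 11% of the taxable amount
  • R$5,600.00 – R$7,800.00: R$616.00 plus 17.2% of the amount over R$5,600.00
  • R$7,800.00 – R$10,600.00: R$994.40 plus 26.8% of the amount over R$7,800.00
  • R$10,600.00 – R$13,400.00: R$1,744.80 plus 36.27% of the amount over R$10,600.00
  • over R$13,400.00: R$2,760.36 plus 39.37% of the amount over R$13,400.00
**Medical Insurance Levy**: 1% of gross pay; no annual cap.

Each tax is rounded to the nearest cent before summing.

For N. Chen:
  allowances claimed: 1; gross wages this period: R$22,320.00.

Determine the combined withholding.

Territorial Income Tax: taxable = R$22,320.00 − 1×R$160.00 = R$22,160.00
  R$2,760.36 + 39.37% × (R$22,160.00 − R$13,400.00) = R$2,760.36 + 39.37% × R$8,760.00 = R$6,209.17
Medical Insurance Levy: 1% × R$22,320.00 = R$223.20
Total: R$6,209.17 + R$223.20 = R$6,432.37

R$6,432.37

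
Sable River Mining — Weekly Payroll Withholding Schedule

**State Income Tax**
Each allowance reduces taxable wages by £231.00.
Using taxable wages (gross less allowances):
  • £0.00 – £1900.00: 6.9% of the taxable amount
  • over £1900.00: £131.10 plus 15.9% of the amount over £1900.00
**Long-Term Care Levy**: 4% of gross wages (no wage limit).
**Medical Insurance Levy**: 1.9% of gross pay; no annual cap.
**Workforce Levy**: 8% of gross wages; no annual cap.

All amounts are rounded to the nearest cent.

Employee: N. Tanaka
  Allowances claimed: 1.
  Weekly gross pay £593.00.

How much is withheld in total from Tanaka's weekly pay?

State Income Tax: taxable = £593.00 − 1×£231.00 = £362.00
  6.9% × £362.00 = £24.98
Long-Term Care Levy: 4% × £593.00 = £23.72
Medical Insurance Levy: 1.9% × £593.00 = £11.27
Workforce Levy: 8% × £593.00 = £47.44
Total: £24.98 + £23.72 + £11.27 + £47.44 = £107.41

£107.41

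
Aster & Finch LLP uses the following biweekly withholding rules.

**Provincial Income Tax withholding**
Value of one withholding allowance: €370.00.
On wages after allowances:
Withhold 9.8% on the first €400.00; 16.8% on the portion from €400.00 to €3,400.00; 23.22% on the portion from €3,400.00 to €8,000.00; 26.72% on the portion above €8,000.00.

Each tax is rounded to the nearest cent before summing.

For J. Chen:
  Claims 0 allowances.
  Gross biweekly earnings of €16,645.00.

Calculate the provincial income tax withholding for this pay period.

Provincial Income Tax: taxable = €16,645.00
  €1,611.32 + 26.72% × (€16,645.00 − €8,000.00) = €1,611.32 + 26.72% × €8,645.00 = €3,921.26

€3,921.26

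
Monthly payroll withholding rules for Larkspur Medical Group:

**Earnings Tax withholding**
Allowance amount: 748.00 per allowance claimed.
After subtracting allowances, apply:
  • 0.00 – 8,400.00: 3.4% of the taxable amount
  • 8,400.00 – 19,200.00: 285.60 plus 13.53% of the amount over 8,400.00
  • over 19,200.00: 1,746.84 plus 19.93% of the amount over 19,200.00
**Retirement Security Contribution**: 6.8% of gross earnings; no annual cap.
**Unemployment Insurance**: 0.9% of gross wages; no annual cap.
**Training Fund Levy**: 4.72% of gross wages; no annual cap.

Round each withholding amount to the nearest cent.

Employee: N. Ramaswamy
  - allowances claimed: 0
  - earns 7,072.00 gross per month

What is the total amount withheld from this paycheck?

1,118.80

Earnings Tax: taxable = 7,072.00
  3.4% × 7,072.00 = 240.45
Retirement Security Contribution: 6.8% × 7,072.00 = 480.90
Unemployment Insurance: 0.9% × 7,072.00 = 63.65
Training Fund Levy: 4.72% × 7,072.00 = 333.80
Total: 240.45 + 480.90 + 63.65 + 333.80 = 1,118.80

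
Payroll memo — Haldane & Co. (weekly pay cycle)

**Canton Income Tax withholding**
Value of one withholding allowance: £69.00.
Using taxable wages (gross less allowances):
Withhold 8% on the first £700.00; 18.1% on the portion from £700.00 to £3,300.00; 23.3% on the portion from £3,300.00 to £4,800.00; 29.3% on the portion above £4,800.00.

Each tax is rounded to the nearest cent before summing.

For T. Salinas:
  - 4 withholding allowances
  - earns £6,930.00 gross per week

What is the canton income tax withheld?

Canton Income Tax: taxable = £6,930.00 − 4×£69.00 = £6,654.00
  £876.10 + 29.3% × (£6,654.00 − £4,800.00) = £876.10 + 29.3% × £1,854.00 = £1,419.32

£1,419.32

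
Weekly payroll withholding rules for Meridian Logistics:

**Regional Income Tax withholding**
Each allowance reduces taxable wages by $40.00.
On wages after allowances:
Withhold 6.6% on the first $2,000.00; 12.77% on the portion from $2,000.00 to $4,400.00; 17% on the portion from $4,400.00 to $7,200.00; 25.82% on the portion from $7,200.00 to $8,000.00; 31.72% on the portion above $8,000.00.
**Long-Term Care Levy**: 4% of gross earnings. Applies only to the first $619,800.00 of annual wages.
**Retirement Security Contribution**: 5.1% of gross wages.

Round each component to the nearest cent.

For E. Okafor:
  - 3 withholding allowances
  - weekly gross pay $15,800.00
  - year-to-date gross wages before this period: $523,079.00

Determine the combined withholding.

Regional Income Tax: taxable = $15,800.00 − 3×$40.00 = $15,680.00
  $1,121.04 + 31.72% × ($15,680.00 − $8,000.00) = $1,121.04 + 31.72% × $7,680.00 = $3,557.14
Long-Term Care Levy: 4% × $15,800.00 = $632.00
Retirement Security Contribution: 5.1% × $15,800.00 = $805.80
Total: $3,557.14 + $632.00 + $805.80 = $4,994.94

$4,994.94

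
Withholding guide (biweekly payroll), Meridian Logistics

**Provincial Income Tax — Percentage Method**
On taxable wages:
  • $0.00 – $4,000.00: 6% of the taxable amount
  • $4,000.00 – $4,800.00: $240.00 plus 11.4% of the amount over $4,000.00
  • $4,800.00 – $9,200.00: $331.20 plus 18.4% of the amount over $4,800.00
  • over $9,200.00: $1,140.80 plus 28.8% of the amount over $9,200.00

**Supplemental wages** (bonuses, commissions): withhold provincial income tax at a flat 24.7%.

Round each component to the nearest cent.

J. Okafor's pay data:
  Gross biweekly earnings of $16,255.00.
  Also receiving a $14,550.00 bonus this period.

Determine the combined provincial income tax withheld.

$6,766.49

Provincial Income Tax: taxable = $16,255.00
  $1,140.80 + 28.8% × ($16,255.00 − $9,200.00) = $1,140.80 + 28.8% × $7,055.00 = $3,172.64
Supplemental (24.7% flat on bonus): 24.7% × $14,550.00 = $3,593.85
Total provincial income tax: $3,172.64 + $3,593.85 = $6,766.49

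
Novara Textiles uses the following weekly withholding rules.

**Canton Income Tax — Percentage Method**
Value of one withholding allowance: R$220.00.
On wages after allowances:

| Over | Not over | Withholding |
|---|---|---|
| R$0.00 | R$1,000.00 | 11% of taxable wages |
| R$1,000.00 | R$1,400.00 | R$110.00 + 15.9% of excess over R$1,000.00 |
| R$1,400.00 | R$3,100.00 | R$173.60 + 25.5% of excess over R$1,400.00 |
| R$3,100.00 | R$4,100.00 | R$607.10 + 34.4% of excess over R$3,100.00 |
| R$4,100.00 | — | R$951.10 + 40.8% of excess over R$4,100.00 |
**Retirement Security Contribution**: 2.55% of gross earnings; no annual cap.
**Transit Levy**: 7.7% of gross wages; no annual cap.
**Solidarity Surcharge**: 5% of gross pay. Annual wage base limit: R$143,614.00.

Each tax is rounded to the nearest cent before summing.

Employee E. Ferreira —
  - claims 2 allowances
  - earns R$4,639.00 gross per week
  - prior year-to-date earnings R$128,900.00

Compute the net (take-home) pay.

Canton Income Tax: taxable = R$4,639.00 − 2×R$220.00 = R$4,199.00
  R$951.10 + 40.8% × (R$4,199.00 − R$4,100.00) = R$951.10 + 40.8% × R$99.00 = R$991.49
Retirement Security Contribution: 2.55% × R$4,639.00 = R$118.29
Transit Levy: 7.7% × R$4,639.00 = R$357.20
Solidarity Surcharge: 5% × R$4,639.00 = R$231.95
Total withheld: R$991.49 + R$118.29 + R$357.20 + R$231.95 = R$1,698.93
Net pay: R$4,639.00 − R$1,698.93 = R$2,940.07

R$2,940.07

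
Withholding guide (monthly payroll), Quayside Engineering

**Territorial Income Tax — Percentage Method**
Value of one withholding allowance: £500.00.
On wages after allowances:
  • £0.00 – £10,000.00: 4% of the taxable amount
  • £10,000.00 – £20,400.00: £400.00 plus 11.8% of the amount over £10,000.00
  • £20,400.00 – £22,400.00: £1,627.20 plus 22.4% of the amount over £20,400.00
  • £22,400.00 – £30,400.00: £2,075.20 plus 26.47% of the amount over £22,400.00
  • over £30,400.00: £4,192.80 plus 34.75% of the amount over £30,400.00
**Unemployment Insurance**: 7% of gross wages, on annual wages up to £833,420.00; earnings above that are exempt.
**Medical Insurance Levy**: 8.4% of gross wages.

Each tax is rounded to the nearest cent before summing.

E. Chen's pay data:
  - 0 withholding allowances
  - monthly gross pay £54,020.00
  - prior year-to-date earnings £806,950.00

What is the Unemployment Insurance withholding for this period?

Unemployment Insurance: cap £833,420.00 − YTD £806,950.00 = £26,470.00 subject; 7% × £26,470.00 = £1,852.90

£1,852.90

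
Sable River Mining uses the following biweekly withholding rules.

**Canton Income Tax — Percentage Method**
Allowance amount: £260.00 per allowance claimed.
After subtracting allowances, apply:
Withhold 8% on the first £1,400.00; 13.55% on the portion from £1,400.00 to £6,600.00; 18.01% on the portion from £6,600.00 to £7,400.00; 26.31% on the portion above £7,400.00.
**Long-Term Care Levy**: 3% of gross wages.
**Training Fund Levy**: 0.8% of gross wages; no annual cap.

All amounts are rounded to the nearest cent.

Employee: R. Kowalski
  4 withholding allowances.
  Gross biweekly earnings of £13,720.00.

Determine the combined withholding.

Canton Income Tax: taxable = £13,720.00 − 4×£260.00 = £12,680.00
  £960.68 + 26.31% × (£12,680.00 − £7,400.00) = £960.68 + 26.31% × £5,280.00 = £2,349.85
Long-Term Care Levy: 3% × £13,720.00 = £411.60
Training Fund Levy: 0.8% × £13,720.00 = £109.76
Total: £2,349.85 + £411.60 + £109.76 = £2,871.21

£2,871.21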